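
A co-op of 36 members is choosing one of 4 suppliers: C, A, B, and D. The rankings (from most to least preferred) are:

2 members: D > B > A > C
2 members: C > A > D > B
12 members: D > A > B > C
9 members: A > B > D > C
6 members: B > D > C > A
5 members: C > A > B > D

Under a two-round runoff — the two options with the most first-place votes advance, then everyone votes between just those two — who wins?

Round 1 first-place votes: C 7, A 9, B 6, D 14.
D and A advance.
Runoff: D is preferred to A by 20 voters; A by 16.
D wins the runoff.

D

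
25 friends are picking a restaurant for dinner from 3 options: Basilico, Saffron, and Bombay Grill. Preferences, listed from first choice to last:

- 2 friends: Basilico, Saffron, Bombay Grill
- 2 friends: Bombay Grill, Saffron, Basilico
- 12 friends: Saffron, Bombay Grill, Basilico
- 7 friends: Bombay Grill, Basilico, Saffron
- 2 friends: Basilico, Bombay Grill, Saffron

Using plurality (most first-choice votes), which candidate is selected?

Saffron

First-place votes: Basilico 4, Saffron 12, Bombay Grill 9.
Saffron has the most first-place votes.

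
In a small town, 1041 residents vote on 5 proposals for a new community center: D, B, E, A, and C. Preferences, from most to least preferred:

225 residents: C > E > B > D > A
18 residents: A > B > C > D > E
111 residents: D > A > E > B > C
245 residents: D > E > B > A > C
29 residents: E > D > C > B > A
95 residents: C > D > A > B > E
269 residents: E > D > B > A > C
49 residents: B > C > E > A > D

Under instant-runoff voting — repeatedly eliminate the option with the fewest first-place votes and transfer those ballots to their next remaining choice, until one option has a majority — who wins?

Round 1: D 356, B 49, E 298, A 18, C 320. Eliminate A.
Round 2: D 356, B 67, E 298, C 320. Eliminate B.
Round 3: D 356, E 298, C 387. Eliminate E.
Round 4: D 654, C 387. D has a majority.

D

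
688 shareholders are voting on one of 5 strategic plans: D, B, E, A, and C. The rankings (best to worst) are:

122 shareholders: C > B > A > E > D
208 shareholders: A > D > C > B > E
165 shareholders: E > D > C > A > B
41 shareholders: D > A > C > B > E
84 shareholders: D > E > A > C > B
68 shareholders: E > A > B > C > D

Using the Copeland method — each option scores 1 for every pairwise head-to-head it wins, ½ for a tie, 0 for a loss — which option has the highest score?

D: beats B and C; loses to E and A → score 2.
B: beats E; loses to D, A, and C → score 1.
E: beats D; loses to B, A, and C → score 1.
A: beats D, B, E, and C → score 4.
C: beats B and E; loses to D and A → score 2.
A has the best pairwise record.

A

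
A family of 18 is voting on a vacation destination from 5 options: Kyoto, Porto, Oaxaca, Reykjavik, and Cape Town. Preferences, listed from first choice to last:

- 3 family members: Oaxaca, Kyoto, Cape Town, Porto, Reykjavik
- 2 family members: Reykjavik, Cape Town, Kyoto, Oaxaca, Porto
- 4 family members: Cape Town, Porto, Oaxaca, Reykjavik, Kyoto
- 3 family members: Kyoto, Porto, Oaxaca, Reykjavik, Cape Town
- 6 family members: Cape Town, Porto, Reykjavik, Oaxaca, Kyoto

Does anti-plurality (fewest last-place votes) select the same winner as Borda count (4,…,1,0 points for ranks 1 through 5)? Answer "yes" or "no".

no

Anti-plurality — last-place votes: Kyoto 10, Porto 2, Oaxaca 0, Reykjavik 3, Cape Town 3. Winner: Oaxaca.
Borda — scores: Kyoto 25, Porto 42, Oaxaca 34, Reykjavik 27, Cape Town 52. Winner: Cape Town.
The two methods disagree.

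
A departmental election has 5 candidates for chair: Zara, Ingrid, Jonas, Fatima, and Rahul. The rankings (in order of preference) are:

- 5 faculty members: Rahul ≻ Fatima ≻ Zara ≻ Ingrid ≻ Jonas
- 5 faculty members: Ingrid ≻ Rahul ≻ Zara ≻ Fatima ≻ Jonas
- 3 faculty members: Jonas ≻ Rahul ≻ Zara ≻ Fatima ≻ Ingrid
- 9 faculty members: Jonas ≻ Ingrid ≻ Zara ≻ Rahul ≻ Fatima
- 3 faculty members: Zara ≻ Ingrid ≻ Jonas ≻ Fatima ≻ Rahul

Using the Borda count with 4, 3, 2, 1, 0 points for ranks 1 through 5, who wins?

Ingrid

Zara: 5·2 + 5·2 + 3·2 + 9·2 + 3·4 = 56
Ingrid: 5·1 + 5·4 + 3·0 + 9·3 + 3·3 = 61
Jonas: 5·0 + 5·0 + 3·4 + 9·4 + 3·2 = 54
Fatima: 5·3 + 5·1 + 3·1 + 9·0 + 3·1 = 26
Rahul: 5·4 + 5·3 + 3·3 + 9·1 + 3·0 = 53
Ingrid has the highest Borda score (61).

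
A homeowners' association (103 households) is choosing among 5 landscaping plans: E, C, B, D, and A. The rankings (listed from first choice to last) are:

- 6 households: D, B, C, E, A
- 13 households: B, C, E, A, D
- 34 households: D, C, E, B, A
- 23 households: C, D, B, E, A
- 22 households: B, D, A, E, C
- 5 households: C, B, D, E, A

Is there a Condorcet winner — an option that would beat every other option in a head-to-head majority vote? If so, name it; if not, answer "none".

D vs E: 90–13 for D.
D vs C: 62–41 for D.
D vs B: 63–40 for D.
D vs A: 90–13 for D.
D beats every other option head-to-head.

D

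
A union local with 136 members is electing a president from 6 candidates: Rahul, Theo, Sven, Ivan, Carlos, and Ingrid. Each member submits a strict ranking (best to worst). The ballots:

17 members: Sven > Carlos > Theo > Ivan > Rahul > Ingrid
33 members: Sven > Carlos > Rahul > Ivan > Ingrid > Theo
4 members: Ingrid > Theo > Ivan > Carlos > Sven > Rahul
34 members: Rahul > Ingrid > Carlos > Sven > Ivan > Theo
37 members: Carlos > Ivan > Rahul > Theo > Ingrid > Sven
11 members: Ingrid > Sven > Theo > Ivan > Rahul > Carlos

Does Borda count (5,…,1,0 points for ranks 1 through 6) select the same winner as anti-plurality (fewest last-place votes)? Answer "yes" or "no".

Borda — scores: Rahul 408, Theo 174, Sven 366, Ivan 316, Carlos 495, Ingrid 281. Winner: Carlos.
Anti-plurality — last-place votes: Rahul 4, Theo 67, Sven 37, Ivan 0, Carlos 11, Ingrid 17. Winner: Ivan.
The two methods disagree.

no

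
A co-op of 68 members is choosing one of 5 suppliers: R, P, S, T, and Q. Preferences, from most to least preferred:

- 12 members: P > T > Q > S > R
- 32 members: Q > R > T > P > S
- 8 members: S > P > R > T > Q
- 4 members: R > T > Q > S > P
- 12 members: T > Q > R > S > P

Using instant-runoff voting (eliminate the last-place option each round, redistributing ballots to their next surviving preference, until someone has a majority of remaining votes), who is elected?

Round 1: R 4, P 12, S 8, T 12, Q 32. Eliminate R.
Round 2: P 12, S 8, T 16, Q 32. Eliminate S.
Round 3: P 20, T 16, Q 32. Eliminate T.
Round 4: P 20, Q 48. Q has a majority.

Q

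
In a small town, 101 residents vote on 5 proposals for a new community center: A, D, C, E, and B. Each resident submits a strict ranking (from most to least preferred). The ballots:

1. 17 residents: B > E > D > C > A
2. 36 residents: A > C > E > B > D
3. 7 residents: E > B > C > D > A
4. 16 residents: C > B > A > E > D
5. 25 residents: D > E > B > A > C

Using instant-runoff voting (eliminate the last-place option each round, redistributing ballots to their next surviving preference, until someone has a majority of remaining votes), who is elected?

Round 1: A 36, D 25, C 16, E 7, B 17. Eliminate E.
Round 2: A 36, D 25, C 16, B 24. Eliminate C.
Round 3: A 36, D 25, B 40. Eliminate D.
Round 4: A 36, B 65. B has a majority.

B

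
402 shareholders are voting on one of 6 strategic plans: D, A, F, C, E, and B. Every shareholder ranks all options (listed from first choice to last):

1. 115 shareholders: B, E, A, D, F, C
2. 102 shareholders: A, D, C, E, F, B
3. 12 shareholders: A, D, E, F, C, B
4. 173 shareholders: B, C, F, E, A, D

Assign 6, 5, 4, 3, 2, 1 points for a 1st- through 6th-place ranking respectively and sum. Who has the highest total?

D: 115·3 + 102·5 + 12·5 + 173·1 = 1088
A: 115·4 + 102·6 + 12·6 + 173·2 = 1490
F: 115·2 + 102·2 + 12·3 + 173·4 = 1162
C: 115·1 + 102·4 + 12·2 + 173·5 = 1412
E: 115·5 + 102·3 + 12·4 + 173·3 = 1448
B: 115·6 + 102·1 + 12·1 + 173·6 = 1842
B has the highest Borda score (1842).

B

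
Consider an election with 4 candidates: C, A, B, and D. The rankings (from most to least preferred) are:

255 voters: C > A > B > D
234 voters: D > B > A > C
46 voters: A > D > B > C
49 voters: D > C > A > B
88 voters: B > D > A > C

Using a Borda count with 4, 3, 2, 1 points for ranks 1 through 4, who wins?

C: 255·4 + 234·1 + 46·1 + 49·3 + 88·1 = 1535
A: 255·3 + 234·2 + 46·4 + 49·2 + 88·2 = 1691
B: 255·2 + 234·3 + 46·2 + 49·1 + 88·4 = 1705
D: 255·1 + 234·4 + 46·3 + 49·4 + 88·3 = 1789
D has the highest Borda score (1789).

D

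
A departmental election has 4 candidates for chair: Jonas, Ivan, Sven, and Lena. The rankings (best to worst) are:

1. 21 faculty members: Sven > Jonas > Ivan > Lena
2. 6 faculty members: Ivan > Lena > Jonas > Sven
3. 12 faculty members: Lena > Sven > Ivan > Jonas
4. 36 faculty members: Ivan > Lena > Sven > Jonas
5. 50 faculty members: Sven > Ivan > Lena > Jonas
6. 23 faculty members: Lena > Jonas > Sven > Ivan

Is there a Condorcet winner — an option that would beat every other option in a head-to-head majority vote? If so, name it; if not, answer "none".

Checking pairwise contests:
Ivan beats Jonas 104–44.
Sven beats Ivan 106–42.
Lena beats Sven 77–71.
Ivan beats Lena 113–35.
Every option loses at least one head-to-head, so there is no Condorcet winner.

none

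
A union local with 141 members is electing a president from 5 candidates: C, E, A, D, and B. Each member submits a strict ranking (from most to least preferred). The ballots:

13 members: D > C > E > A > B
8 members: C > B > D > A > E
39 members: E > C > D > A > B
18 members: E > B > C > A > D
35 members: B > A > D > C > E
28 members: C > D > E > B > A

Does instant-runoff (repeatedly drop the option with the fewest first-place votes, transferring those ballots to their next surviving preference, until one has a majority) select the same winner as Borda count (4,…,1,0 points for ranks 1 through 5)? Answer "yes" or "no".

yes

Instant-runoff — R1 C 36, E 57, A 0, D 13, B 35 (A out); R2 C 36, E 57, D 13, B 35 (D out); R3 C 49, E 57, B 35 (B out); R4 C 84, E 57 (C winner). Winner: C.
Borda — scores: C 371, E 310, A 183, D 300, B 246. Winner: C.
The two methods agree.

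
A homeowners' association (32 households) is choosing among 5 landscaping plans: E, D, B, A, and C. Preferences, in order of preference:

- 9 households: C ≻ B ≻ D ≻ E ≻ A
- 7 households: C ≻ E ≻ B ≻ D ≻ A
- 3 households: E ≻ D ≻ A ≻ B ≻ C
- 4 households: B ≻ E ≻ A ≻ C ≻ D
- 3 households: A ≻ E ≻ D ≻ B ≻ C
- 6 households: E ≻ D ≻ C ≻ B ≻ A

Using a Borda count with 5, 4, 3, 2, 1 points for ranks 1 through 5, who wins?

E: 9·2 + 7·4 + 3·5 + 4·4 + 3·4 + 6·5 = 119
D: 9·3 + 7·2 + 3·4 + 4·1 + 3·3 + 6·4 = 90
B: 9·4 + 7·3 + 3·2 + 4·5 + 3·2 + 6·2 = 101
A: 9·1 + 7·1 + 3·3 + 4·3 + 3·5 + 6·1 = 58
C: 9·5 + 7·5 + 3·1 + 4·2 + 3·1 + 6·3 = 112
E has the highest Borda score (119).

E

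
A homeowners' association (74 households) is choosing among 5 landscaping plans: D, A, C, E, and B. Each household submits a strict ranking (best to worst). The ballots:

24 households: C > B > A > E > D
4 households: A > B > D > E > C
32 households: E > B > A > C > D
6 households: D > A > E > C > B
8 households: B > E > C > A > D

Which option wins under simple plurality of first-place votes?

E

First-place votes: D 6, A 4, C 24, E 32, B 8.
E has the most first-place votes.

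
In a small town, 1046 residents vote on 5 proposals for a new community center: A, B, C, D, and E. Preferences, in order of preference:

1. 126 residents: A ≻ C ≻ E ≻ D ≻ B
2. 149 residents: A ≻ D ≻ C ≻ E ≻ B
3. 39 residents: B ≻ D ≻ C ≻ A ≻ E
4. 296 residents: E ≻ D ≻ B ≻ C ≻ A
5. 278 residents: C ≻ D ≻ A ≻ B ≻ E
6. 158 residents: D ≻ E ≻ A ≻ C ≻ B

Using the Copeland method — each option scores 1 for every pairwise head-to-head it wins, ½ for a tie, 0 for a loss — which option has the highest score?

A: beats B and E; loses to C and D → score 2.
B: loses to A, C, D, and E → score 0.
C: beats A, B, and E; loses to D → score 3.
D: beats A, B, C, and E → score 4.
E: beats B; loses to A, C, and D → score 1.
D has the best pairwise record.

D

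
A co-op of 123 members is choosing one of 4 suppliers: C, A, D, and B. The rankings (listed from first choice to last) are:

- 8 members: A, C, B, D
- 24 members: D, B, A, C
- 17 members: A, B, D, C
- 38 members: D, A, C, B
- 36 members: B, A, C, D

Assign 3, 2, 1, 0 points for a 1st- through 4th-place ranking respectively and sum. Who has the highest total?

C: 8·2 + 24·0 + 17·0 + 38·1 + 36·1 = 90
A: 8·3 + 24·1 + 17·3 + 38·2 + 36·2 = 247
D: 8·0 + 24·3 + 17·1 + 38·3 + 36·0 = 203
B: 8·1 + 24·2 + 17·2 + 38·0 + 36·3 = 198
A has the highest Borda score (247).

A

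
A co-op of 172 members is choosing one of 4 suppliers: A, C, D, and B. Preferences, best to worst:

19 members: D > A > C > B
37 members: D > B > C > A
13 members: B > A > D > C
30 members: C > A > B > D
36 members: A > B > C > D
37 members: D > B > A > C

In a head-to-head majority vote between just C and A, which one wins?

A

Voters preferring C to A: 67; preferring A to C: 105.
A wins the head-to-head.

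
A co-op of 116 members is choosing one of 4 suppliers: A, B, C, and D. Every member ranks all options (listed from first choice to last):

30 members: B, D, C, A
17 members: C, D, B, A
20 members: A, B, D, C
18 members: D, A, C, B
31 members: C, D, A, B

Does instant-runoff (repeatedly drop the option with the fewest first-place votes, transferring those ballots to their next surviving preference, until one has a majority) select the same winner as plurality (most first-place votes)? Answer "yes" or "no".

yes

Instant-runoff — R1 A 20, B 30, C 48, D 18 (D out); R2 A 38, B 30, C 48 (B out); R3 A 38, C 78 (C winner). Winner: C.
Plurality — first-place votes: A 20, B 30, C 48, D 18. Winner: C.
The two methods agree.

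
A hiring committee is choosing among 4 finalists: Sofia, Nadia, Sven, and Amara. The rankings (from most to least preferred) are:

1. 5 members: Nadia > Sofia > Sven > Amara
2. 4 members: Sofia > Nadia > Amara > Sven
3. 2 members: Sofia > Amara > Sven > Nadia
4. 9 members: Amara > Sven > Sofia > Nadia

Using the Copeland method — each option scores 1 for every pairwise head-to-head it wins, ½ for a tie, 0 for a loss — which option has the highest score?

Sofia: beats Nadia, Sven, and Amara → score 3.
Nadia: loses to Sofia, Sven, and Amara → score 0.
Sven: beats Nadia; loses to Sofia and Amara → score 1.
Amara: beats Nadia and Sven; loses to Sofia → score 2.
Sofia has the best pairwise record.

Sofia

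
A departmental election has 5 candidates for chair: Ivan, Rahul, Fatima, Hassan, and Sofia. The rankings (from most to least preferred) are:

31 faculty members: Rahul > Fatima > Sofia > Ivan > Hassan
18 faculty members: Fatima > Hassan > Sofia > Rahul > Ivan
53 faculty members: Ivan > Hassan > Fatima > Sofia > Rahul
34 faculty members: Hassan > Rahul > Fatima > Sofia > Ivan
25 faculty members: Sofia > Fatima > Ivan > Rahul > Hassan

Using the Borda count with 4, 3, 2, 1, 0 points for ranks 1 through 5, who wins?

Fatima

Ivan: 31·1 + 18·0 + 53·4 + 34·0 + 25·2 = 293
Rahul: 31·4 + 18·1 + 53·0 + 34·3 + 25·1 = 269
Fatima: 31·3 + 18·4 + 53·2 + 34·2 + 25·3 = 414
Hassan: 31·0 + 18·3 + 53·3 + 34·4 + 25·0 = 349
Sofia: 31·2 + 18·2 + 53·1 + 34·1 + 25·4 = 285
Fatima has the highest Borda score (414).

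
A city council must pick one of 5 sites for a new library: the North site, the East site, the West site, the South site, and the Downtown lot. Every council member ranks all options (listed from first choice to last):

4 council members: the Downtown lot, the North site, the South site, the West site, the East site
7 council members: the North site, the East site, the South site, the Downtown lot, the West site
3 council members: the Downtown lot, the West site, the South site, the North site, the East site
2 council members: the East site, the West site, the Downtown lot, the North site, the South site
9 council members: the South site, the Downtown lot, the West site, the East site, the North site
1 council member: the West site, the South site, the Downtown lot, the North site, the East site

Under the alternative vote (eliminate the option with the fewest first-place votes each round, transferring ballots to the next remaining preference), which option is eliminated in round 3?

the North site

Round 1: the North site 7, the East site 2, the West site 1, the South site 9, the Downtown lot 7. Eliminate the West site.
Round 2: the North site 7, the East site 2, the South site 10, the Downtown lot 7. Eliminate the East site.
Round 3: the North site 7, the South site 10, the Downtown lot 9. Eliminate the North site.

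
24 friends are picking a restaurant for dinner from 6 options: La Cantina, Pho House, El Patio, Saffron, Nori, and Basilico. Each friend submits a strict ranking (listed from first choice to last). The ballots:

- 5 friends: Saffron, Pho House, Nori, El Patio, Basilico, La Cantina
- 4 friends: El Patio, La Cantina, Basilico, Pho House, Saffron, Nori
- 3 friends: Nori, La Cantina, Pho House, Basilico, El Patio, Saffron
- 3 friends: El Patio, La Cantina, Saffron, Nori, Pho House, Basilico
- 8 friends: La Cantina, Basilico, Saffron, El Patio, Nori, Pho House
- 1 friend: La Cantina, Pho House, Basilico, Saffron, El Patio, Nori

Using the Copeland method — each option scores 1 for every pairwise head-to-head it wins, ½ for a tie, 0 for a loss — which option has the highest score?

La Cantina: beats Pho House, Saffron, Nori, and Basilico; ties El Patio → score 4.5.
Pho House: ties Basilico; loses to La Cantina, El Patio, Saffron, and Nori → score 0.5.
El Patio: beats Pho House and Nori; ties La Cantina and Basilico; loses to Saffron → score 3.
Saffron: beats Pho House, El Patio, and Nori; loses to La Cantina and Basilico → score 3.
Nori: beats Pho House; loses to La Cantina, El Patio, Saffron, and Basilico → score 1.
Basilico: beats Saffron and Nori; ties Pho House and El Patio; loses to La Cantina → score 3.
La Cantina has the best pairwise record.

La Cantina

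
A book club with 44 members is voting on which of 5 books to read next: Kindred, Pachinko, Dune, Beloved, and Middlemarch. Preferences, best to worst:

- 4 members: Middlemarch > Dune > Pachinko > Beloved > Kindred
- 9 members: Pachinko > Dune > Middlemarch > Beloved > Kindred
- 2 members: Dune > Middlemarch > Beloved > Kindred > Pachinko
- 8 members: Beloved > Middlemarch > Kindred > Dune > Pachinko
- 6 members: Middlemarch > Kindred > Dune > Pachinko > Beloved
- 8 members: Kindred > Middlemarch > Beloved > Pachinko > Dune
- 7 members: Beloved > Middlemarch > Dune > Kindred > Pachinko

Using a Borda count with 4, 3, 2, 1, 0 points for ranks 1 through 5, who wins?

Middlemarch

Kindred: 4·0 + 9·0 + 2·1 + 8·2 + 6·3 + 8·4 + 7·1 = 75
Pachinko: 4·2 + 9·4 + 2·0 + 8·0 + 6·1 + 8·1 + 7·0 = 58
Dune: 4·3 + 9·3 + 2·4 + 8·1 + 6·2 + 8·0 + 7·2 = 81
Beloved: 4·1 + 9·1 + 2·2 + 8·4 + 6·0 + 8·2 + 7·4 = 93
Middlemarch: 4·4 + 9·2 + 2·3 + 8·3 + 6·4 + 8·3 + 7·3 = 133
Middlemarch has the highest Borda score (133).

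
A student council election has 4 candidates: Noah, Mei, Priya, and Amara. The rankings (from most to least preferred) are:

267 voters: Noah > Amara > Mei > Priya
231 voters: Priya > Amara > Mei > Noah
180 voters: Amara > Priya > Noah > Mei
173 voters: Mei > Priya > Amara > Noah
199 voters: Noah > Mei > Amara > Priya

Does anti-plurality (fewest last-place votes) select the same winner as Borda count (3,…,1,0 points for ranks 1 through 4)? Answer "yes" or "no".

Anti-plurality — last-place votes: Noah 404, Mei 180, Priya 466, Amara 0. Winner: Amara.
Borda — scores: Noah 1578, Mei 1415, Priya 1399, Amara 1908. Winner: Amara.
The two methods agree.

yes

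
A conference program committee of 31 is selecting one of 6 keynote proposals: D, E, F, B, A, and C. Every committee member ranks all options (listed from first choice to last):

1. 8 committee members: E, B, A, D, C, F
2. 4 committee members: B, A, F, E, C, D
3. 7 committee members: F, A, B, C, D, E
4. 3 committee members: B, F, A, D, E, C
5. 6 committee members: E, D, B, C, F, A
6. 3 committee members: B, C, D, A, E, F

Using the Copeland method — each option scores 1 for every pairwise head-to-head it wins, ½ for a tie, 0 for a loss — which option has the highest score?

D: beats F and C; loses to E, B, and A → score 2.
E: beats D, F, and C; loses to B and A → score 3.
F: beats A; loses to D, E, B, and C → score 1.
B: beats D, E, F, A, and C → score 5.
A: beats D, E, and C; loses to F and B → score 3.
C: beats F; loses to D, E, B, and A → score 1.
B has the best pairwise record.

B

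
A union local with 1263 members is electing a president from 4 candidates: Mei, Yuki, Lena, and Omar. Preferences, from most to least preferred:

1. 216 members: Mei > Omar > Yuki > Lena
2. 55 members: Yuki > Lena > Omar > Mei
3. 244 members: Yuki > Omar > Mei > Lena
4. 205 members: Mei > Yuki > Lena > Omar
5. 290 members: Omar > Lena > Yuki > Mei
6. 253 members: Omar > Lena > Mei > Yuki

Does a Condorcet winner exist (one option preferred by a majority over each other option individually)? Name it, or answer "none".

Omar vs Mei: 842–421 for Omar.
Omar vs Yuki: 759–504 for Omar.
Omar vs Lena: 1003–260 for Omar.
Omar beats every other option head-to-head.

Omar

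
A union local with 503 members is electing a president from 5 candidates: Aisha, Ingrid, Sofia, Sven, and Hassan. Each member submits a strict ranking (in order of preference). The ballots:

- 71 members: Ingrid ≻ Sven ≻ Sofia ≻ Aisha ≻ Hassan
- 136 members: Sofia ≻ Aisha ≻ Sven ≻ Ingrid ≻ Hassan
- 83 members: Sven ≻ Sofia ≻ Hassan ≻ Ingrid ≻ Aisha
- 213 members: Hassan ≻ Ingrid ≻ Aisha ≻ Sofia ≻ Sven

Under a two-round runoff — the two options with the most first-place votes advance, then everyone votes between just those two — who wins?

Round 1 first-place votes: Aisha 0, Ingrid 71, Sofia 136, Sven 83, Hassan 213.
Hassan and Sofia advance.
Runoff: Hassan is preferred to Sofia by 213 voters; Sofia by 290.
Sofia wins the runoff.

Sofia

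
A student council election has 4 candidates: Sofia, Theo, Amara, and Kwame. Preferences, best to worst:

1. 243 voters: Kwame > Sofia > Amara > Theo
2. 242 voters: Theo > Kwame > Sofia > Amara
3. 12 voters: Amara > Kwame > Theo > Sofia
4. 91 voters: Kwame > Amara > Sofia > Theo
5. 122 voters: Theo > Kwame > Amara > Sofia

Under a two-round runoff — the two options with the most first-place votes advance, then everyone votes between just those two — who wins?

Round 1 first-place votes: Sofia 0, Theo 364, Amara 12, Kwame 334.
Theo and Kwame advance.
Runoff: Theo is preferred to Kwame by 364 voters; Kwame by 346.
Theo wins the runoff.

Theo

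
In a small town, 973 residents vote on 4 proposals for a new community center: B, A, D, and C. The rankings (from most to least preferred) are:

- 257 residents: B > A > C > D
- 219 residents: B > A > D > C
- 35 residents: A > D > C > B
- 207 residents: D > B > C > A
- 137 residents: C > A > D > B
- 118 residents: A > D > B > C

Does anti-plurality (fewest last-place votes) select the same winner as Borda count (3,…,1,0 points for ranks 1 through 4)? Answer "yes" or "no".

Anti-plurality — last-place votes: B 172, A 207, D 257, C 337. Winner: B.
Borda — scores: B 1960, A 1685, D 1283, C 910. Winner: B.
The two methods agree.

yes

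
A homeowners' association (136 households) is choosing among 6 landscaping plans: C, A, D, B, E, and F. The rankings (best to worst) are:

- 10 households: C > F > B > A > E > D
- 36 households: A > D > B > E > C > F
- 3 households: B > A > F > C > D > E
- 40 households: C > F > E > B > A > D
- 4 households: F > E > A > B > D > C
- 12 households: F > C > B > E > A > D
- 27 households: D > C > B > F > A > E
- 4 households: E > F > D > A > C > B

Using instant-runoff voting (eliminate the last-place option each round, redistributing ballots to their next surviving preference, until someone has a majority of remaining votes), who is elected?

Round 1: C 50, A 36, D 27, B 3, E 4, F 16. Eliminate B.
Round 2: C 50, A 39, D 27, E 4, F 16. Eliminate E.
Round 3: C 50, A 39, D 27, F 20. Eliminate F.
Round 4: C 62, A 43, D 31. Eliminate D.
Round 5: C 89, A 47. C has a majority.

C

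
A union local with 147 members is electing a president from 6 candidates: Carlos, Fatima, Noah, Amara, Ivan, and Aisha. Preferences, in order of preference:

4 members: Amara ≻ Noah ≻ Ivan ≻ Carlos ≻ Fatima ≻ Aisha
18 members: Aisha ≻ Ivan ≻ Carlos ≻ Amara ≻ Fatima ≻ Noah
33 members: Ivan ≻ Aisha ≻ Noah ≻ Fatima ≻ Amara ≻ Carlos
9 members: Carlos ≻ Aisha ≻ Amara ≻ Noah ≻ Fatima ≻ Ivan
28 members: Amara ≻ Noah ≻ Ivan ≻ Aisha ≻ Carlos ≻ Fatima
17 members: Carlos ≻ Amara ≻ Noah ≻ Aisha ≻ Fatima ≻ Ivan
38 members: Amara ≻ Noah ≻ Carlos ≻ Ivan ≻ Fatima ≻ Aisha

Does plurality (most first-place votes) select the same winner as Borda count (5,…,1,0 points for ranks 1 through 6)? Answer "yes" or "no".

yes

Plurality — first-place votes: Carlos 26, Fatima 0, Noah 0, Amara 70, Ivan 33, Aisha 18. Winner: Amara.
Borda — scores: Carlos 334, Fatima 152, Noah 448, Amara 514, Ivan 409, Aisha 348. Winner: Amara.
The two methods agree.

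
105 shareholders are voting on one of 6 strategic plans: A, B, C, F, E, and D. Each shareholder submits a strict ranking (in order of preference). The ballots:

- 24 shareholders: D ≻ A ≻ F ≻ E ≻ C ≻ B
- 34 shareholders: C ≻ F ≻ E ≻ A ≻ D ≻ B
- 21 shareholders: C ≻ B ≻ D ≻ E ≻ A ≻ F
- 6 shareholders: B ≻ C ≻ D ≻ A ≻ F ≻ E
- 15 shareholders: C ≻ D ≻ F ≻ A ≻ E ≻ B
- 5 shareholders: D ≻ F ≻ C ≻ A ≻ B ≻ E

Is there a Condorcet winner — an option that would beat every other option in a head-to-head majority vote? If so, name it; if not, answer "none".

C

C vs A: 81–24 for C.
C vs B: 99–6 for C.
C vs F: 76–29 for C.
C vs E: 81–24 for C.
C vs D: 76–29 for C.
C beats every other option head-to-head.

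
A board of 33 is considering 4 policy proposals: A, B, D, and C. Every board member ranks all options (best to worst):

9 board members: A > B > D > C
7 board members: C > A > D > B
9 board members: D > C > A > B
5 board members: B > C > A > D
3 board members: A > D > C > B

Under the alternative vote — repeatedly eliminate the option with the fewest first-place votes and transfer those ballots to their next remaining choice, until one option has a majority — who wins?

Round 1: A 12, B 5, D 9, C 7. Eliminate B.
Round 2: A 12, D 9, C 12. Eliminate D.
Round 3: A 12, C 21. C has a majority.

C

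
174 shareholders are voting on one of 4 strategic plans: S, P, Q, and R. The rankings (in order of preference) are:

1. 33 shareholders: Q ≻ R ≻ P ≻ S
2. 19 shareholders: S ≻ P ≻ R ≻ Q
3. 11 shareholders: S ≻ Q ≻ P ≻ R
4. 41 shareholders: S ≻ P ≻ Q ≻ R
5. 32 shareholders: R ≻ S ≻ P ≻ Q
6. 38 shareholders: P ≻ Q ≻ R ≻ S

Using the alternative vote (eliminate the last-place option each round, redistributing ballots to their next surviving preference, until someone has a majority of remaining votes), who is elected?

S

Round 1: S 71, P 38, Q 33, R 32. Eliminate R.
Round 2: S 103, P 38, Q 33. S has a majority.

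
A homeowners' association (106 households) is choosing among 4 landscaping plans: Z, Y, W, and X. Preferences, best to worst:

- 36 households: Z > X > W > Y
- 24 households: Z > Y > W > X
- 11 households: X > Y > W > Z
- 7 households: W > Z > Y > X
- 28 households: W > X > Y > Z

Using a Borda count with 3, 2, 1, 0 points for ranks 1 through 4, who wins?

Z

Z: 36·3 + 24·3 + 11·0 + 7·2 + 28·0 = 194
Y: 36·0 + 24·2 + 11·2 + 7·1 + 28·1 = 105
W: 36·1 + 24·1 + 11·1 + 7·3 + 28·3 = 176
X: 36·2 + 24·0 + 11·3 + 7·0 + 28·2 = 161
Z has the highest Borda score (194).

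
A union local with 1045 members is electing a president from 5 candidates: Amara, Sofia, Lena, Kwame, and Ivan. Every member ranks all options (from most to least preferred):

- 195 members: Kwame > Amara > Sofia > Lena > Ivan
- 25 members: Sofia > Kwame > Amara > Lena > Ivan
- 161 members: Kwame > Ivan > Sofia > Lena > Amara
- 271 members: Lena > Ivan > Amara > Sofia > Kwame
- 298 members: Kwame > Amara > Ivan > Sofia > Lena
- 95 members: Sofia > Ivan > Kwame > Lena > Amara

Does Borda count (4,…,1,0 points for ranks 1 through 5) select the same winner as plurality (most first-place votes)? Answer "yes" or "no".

yes

Borda — scores: Amara 2071, Sofia 1761, Lena 1560, Kwame 2881, Ivan 2177. Winner: Kwame.
Plurality — first-place votes: Amara 0, Sofia 120, Lena 271, Kwame 654, Ivan 0. Winner: Kwame.
The two methods agree.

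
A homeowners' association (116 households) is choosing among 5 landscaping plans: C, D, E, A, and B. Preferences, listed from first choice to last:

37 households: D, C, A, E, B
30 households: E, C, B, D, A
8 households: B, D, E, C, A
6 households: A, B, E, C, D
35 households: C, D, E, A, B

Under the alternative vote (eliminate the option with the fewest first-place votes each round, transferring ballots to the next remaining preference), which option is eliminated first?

Round 1: C 35, D 37, E 30, A 6, B 8. Eliminate A.

A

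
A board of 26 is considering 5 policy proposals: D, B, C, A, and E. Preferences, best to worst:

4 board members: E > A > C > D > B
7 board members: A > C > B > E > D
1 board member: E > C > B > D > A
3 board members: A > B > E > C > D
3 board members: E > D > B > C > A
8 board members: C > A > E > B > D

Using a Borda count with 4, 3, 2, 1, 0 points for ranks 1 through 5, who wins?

D: 4·1 + 7·0 + 1·1 + 3·0 + 3·3 + 8·0 = 14
B: 4·0 + 7·2 + 1·2 + 3·3 + 3·2 + 8·1 = 39
C: 4·2 + 7·3 + 1·3 + 3·1 + 3·1 + 8·4 = 70
A: 4·3 + 7·4 + 1·0 + 3·4 + 3·0 + 8·3 = 76
E: 4·4 + 7·1 + 1·4 + 3·2 + 3·4 + 8·2 = 61
A has the highest Borda score (76).

A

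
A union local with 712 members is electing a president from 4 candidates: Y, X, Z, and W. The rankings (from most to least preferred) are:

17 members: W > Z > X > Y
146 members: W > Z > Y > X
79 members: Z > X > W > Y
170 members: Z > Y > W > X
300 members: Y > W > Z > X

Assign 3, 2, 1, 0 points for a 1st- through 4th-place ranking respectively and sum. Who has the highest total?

Y: 17·0 + 146·1 + 79·0 + 170·2 + 300·3 = 1386
X: 17·1 + 146·0 + 79·2 + 170·0 + 300·0 = 175
Z: 17·2 + 146·2 + 79·3 + 170·3 + 300·1 = 1373
W: 17·3 + 146·3 + 79·1 + 170·1 + 300·2 = 1338
Y has the highest Borda score (1386).

Y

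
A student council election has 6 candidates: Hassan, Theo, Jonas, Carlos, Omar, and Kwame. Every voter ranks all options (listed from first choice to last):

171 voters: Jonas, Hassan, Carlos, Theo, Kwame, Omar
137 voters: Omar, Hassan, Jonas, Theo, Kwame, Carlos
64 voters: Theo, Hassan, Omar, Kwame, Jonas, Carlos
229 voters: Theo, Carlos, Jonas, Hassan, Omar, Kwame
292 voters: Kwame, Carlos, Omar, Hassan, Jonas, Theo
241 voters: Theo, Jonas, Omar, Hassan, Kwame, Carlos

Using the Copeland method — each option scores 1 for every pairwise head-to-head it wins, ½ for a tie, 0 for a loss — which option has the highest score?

Hassan: beats Theo, Carlos, and Kwame; loses to Jonas and Omar → score 3.
Theo: beats Carlos, Omar, and Kwame; loses to Hassan and Jonas → score 3.
Jonas: beats Hassan, Theo, Carlos, Omar, and Kwame → score 5.
Carlos: beats Omar; loses to Hassan, Theo, Jonas, and Kwame → score 1.
Omar: beats Hassan and Kwame; loses to Theo, Jonas, and Carlos → score 2.
Kwame: beats Carlos; loses to Hassan, Theo, Jonas, and Omar → score 1.
Jonas has the best pairwise record.

Jonas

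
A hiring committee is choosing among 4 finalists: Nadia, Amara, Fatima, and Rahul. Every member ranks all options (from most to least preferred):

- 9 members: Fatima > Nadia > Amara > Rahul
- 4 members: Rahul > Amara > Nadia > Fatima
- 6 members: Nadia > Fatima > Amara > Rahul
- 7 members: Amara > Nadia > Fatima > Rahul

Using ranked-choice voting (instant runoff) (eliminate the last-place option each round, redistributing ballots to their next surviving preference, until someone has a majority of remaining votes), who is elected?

Round 1: Nadia 6, Amara 7, Fatima 9, Rahul 4. Eliminate Rahul.
Round 2: Nadia 6, Amara 11, Fatima 9. Eliminate Nadia.
Round 3: Amara 11, Fatima 15. Fatima has a majority.

Fatima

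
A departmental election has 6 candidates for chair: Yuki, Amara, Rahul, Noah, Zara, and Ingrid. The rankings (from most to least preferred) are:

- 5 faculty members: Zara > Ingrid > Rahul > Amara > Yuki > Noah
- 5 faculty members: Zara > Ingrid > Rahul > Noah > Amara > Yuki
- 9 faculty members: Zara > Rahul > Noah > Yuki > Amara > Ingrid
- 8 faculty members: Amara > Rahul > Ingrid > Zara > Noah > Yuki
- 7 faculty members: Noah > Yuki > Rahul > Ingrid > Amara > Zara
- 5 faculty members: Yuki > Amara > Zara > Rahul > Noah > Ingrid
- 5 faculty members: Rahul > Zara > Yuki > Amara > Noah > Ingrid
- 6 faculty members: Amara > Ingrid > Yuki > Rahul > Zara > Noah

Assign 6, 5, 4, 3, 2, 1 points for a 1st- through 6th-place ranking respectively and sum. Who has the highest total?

Rahul

Yuki: 5·2 + 5·1 + 9·3 + 8·1 + 7·5 + 5·6 + 5·4 + 6·4 = 159
Amara: 5·3 + 5·2 + 9·2 + 8·6 + 7·2 + 5·5 + 5·3 + 6·6 = 181
Rahul: 5·4 + 5·4 + 9·5 + 8·5 + 7·4 + 5·3 + 5·6 + 6·3 = 216
Noah: 5·1 + 5·3 + 9·4 + 8·2 + 7·6 + 5·2 + 5·2 + 6·1 = 140
Zara: 5·6 + 5·6 + 9·6 + 8·3 + 7·1 + 5·4 + 5·5 + 6·2 = 202
Ingrid: 5·5 + 5·5 + 9·1 + 8·4 + 7·3 + 5·1 + 5·1 + 6·5 = 152
Rahul has the highest Borda score (216).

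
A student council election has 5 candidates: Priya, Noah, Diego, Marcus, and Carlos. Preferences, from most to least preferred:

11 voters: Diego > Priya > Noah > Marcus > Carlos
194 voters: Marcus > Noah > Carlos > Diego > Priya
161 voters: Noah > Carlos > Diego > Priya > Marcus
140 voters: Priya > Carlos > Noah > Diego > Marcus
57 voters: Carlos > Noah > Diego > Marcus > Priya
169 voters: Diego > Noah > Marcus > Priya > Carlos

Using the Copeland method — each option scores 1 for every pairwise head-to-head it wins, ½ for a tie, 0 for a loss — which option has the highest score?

Priya: loses to Noah, Diego, Marcus, and Carlos → score 0.
Noah: beats Priya, Diego, Marcus, and Carlos → score 4.
Diego: beats Priya and Marcus; loses to Noah and Carlos → score 2.
Marcus: beats Priya and Carlos; loses to Noah and Diego → score 2.
Carlos: beats Priya and Diego; loses to Noah and Marcus → score 2.
Noah has the best pairwise record.

Noah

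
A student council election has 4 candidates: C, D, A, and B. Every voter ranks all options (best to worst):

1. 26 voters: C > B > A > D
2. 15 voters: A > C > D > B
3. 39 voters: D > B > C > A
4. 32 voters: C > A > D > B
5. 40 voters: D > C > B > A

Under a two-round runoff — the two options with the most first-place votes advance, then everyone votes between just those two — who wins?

D

Round 1 first-place votes: C 58, D 79, A 15, B 0.
D and C advance.
Runoff: D is preferred to C by 79 voters; C by 73.
D wins the runoff.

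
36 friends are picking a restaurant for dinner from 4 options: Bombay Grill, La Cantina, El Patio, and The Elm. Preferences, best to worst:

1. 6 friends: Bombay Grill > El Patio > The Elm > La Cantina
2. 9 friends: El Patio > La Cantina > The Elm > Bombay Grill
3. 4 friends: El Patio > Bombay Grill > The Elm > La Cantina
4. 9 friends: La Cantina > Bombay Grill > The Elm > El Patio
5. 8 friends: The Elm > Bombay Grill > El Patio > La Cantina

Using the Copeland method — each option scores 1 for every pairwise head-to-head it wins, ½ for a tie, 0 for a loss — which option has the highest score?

Bombay Grill: beats El Patio and The Elm; ties La Cantina → score 2.5.
La Cantina: ties Bombay Grill and The Elm; loses to El Patio → score 1.
El Patio: beats La Cantina and The Elm; loses to Bombay Grill → score 2.
The Elm: ties La Cantina; loses to Bombay Grill and El Patio → score 0.5.
Bombay Grill has the best pairwise record.

Bombay Grill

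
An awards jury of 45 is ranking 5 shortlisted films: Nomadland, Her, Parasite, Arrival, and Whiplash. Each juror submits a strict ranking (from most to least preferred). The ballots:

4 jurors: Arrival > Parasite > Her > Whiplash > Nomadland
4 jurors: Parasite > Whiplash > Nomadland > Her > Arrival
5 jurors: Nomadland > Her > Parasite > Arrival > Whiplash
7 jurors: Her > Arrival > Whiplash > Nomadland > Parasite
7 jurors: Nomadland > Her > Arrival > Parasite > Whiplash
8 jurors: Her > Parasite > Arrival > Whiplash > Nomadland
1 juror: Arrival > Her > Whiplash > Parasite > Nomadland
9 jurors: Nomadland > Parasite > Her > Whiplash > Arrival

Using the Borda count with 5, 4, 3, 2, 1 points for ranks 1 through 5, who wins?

Nomadland: 4·1 + 4·3 + 5·5 + 7·2 + 7·5 + 8·1 + 1·1 + 9·5 = 144
Her: 4·3 + 4·2 + 5·4 + 7·5 + 7·4 + 8·5 + 1·4 + 9·3 = 174
Parasite: 4·4 + 4·5 + 5·3 + 7·1 + 7·2 + 8·4 + 1·2 + 9·4 = 142
Arrival: 4·5 + 4·1 + 5·2 + 7·4 + 7·3 + 8·3 + 1·5 + 9·1 = 121
Whiplash: 4·2 + 4·4 + 5·1 + 7·3 + 7·1 + 8·2 + 1·3 + 9·2 = 94
Her has the highest Borda score (174).

Her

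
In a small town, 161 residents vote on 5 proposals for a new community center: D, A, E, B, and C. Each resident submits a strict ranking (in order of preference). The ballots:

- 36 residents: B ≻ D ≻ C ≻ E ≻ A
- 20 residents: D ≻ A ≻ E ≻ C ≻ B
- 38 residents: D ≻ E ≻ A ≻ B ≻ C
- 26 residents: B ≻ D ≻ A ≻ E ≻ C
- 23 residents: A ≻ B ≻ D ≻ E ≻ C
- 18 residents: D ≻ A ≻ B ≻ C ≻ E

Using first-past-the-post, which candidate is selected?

First-place votes: D 76, A 23, E 0, B 62, C 0.
D has the most first-place votes.

D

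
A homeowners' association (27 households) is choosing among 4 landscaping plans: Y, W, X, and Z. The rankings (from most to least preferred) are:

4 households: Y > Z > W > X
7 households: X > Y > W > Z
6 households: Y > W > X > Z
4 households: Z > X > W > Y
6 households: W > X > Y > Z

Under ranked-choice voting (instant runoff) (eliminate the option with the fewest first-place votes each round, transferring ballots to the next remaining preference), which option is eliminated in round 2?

Round 1: Y 10, W 6, X 7, Z 4. Eliminate Z.
Round 2: Y 10, W 6, X 11. Eliminate W.

W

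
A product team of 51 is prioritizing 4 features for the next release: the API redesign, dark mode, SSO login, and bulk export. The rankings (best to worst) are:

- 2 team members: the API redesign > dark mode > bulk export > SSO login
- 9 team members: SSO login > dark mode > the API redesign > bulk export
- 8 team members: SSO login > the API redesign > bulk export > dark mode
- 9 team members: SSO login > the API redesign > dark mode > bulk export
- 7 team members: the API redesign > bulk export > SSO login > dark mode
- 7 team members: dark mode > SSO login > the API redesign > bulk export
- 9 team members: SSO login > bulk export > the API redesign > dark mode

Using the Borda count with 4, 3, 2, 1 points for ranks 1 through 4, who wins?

SSO login

the API redesign: 2·4 + 9·2 + 8·3 + 9·3 + 7·4 + 7·2 + 9·2 = 137
dark mode: 2·3 + 9·3 + 8·1 + 9·2 + 7·1 + 7·4 + 9·1 = 103
SSO login: 2·1 + 9·4 + 8·4 + 9·4 + 7·2 + 7·3 + 9·4 = 177
bulk export: 2·2 + 9·1 + 8·2 + 9·1 + 7·3 + 7·1 + 9·3 = 93
SSO login has the highest Borda score (177).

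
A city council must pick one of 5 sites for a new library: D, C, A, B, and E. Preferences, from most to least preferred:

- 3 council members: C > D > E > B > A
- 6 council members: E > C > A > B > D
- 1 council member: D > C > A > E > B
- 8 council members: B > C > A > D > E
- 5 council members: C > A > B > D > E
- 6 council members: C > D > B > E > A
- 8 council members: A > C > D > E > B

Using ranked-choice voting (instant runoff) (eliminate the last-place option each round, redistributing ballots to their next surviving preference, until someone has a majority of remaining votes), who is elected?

Round 1: D 1, C 14, A 8, B 8, E 6. Eliminate D.
Round 2: C 15, A 8, B 8, E 6. Eliminate E.
Round 3: C 21, A 8, B 8. C has a majority.

C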